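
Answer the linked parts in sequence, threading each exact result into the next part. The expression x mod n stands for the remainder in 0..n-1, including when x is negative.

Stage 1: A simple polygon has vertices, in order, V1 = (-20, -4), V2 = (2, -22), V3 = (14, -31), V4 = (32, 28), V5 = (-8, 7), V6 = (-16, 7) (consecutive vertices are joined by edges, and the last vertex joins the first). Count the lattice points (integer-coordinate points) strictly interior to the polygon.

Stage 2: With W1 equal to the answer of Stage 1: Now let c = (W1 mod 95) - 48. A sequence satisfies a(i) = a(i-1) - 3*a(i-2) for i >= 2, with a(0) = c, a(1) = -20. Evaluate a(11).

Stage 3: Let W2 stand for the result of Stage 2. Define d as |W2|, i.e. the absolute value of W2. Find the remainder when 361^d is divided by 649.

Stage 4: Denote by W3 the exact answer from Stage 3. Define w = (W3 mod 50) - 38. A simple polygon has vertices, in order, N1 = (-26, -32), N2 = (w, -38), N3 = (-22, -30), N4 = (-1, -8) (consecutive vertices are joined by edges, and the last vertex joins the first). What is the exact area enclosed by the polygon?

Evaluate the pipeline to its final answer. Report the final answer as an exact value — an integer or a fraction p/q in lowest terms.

Stage 1: cross terms: (-20*-22 - 2*-4)=448, (2*-31 - 14*-22)=246, (14*28 - 32*-31)=1384, (32*7 - -8*28)=448, (-8*7 - -16*7)=56, (-16*-4 - -20*7)=204; twice the area = |2786| = 2786; area = 1393; boundary points = 2 + 3 + 1 + 1 + 8 + 1 = 16; strictly interior points = area - boundary/2 + 1 = 1386; answer 1386
Stage 2: W1 = 1386; c = 8; a(2) = 1*(-20) - 3*(8) = -44; iterating: a(2)=-44, a(3)=16, a(4)=148, a(5)=100, a(6)=-344, a(7)=-644, a(8)=388, a(9)=2320, a(10)=1156, a(11)=-5804; answer -5804
Stage 3: W2 = -5804; d = 5804; squarings mod 649: 361^1=361, 361^2=521, 361^4=159, 361^8=619, 361^16=251, 361^32=48, 361^64=357, 361^128=245, 361^256=317, 361^512=543, 361^1024=203, 361^2048=322, 361^4096=493; 361^5804 = 361^4 * 361^8 * 361^32 * 361^128 * 361^512 * 361^1024 * 361^4096 = 159 (mod 649); answer 159
Stage 4: W3 = 159; w = -29; cross terms: (-26*-38 - -29*-32)=60, (-29*-30 - -22*-38)=34, (-22*-8 - -1*-30)=146, (-1*-32 - -26*-8)=-176; twice the area = |64| = 64; area = 32; answer 32

32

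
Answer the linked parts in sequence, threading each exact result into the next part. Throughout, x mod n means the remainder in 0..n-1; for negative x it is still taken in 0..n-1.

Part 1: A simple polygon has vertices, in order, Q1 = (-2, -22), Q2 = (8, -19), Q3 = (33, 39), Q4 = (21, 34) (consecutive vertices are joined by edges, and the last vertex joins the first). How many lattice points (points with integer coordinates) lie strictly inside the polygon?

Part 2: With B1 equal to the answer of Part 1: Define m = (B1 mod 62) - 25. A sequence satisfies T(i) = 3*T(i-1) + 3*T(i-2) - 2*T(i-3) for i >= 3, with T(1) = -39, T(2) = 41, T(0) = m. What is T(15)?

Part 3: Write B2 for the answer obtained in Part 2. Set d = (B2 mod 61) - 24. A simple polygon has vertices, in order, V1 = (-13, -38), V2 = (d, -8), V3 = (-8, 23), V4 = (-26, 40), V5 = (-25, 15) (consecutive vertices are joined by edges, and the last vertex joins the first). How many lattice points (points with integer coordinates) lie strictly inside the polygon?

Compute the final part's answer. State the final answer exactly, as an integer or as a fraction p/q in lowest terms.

Part 1: cross terms: (-2*-19 - 8*-22)=214, (8*39 - 33*-19)=939, (33*34 - 21*39)=303, (21*-22 - -2*34)=-394; twice the area = |1062| = 1062; area = 531; boundary points = 1 + 1 + 1 + 1 = 4; strictly interior points = area - boundary/2 + 1 = 530; answer 530
Part 2: B1 = 530; m = 9; T(3) = 3*(41) + 3*(-39) - 2*(9) = -12; iterating: T(3)=-12, T(4)=165, T(5)=377, T(6)=1650, T(7)=5751, T(8)=21449, T(9)=78300, T(10)=287745, T(11)=1055237, T(12)=3872346, T(13)=14207259, T(14)=52128341, T(15)=191262108; answer 191262108
Part 3: B2 = 191262108; d = 0; cross terms: (-13*-8 - 0*-38)=104, (0*23 - -8*-8)=-64, (-8*40 - -26*23)=278, (-26*15 - -25*40)=610, (-25*-38 - -13*15)=1145; twice the area = |2073| = 2073; area = 2073/2; boundary points = 1 + 1 + 1 + 1 + 1 = 5; strictly interior points = area - boundary/2 + 1 = 1035; answer 1035

1035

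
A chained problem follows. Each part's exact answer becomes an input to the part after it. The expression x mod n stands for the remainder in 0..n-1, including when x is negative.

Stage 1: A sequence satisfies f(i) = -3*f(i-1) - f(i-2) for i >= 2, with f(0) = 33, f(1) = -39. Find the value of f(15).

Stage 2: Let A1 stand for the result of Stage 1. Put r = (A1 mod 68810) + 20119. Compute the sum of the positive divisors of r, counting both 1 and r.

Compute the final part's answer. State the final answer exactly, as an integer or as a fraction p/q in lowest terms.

117936

Stage 1: f(2) = -3*(-39) - 1*(33) = 84; iterating: f(2)=84, f(3)=-213, f(4)=555, f(5)=-1452, f(6)=3801, f(7)=-9951, f(8)=26052, f(9)=-68205, f(10)=178563, f(11)=-467484, f(12)=1223889, f(13)=-3204183, f(14)=8388660, f(15)=-21961797; answer -21961797
Stage 2: A1 = -21961797; r = 77522; 77522 = 2 * 83 * 467; sigma = (1 + 2) * (1 + 83) * (1 + 467) = 3 * 84 * 468 = 117936; answer 117936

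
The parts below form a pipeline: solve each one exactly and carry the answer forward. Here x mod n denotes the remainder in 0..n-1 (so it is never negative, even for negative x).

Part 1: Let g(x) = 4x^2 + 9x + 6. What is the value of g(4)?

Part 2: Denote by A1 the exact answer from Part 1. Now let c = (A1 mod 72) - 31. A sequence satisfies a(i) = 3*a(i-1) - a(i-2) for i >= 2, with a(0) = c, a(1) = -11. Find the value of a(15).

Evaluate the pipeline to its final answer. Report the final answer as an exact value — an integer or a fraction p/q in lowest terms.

Part 1: 4*(4)^2 + 9*(4)^1 + 6 = (64) + (36) + (6) = 106; answer 106
Part 2: A1 = 106; c = 3; a(2) = 3*(-11) - 1*(3) = -36; iterating: a(2)=-36, a(3)=-97, a(4)=-255, a(5)=-668, a(6)=-1749, a(7)=-4579, a(8)=-11988, a(9)=-31385, a(10)=-82167, a(11)=-215116, a(12)=-563181, a(13)=-1474427, a(14)=-3860100, a(15)=-10105873; answer -10105873

-10105873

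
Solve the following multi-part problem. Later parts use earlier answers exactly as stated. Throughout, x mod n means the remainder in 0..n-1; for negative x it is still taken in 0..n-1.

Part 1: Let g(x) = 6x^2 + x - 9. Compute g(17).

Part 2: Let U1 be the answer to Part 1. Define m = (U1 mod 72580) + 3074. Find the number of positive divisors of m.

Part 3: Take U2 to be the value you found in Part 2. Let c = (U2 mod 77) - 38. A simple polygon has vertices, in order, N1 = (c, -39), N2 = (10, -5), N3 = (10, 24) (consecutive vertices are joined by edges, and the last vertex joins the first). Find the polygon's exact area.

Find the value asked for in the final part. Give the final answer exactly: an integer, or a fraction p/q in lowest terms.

Part 1: 6*(17)^2 + 1*(17)^1 - 9 = (1734) + (17) + (-9) = 1742; answer 1742
Part 2: U1 = 1742; m = 4816; 4816 = 2^4 * 7 * 43; number of divisors = (4+1) * (1+1) * (1+1) = 20; answer 20
Part 3: U2 = 20; c = -18; cross terms: (-18*-5 - 10*-39)=480, (10*24 - 10*-5)=290, (10*-39 - -18*24)=42; twice the area = |812| = 812; area = 406; answer 406

406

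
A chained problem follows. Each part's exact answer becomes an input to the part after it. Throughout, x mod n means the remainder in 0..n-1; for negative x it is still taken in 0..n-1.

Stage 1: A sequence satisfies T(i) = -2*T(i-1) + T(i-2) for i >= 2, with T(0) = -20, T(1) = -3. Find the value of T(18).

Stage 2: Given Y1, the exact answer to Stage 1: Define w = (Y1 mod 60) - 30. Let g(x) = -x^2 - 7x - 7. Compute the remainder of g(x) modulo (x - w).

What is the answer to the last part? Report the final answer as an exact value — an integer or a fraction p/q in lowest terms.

Stage 1: T(2) = -2*(-3) + 1*(-20) = -14; iterating: T(2)=-14, T(3)=25, T(4)=-64, T(5)=153, T(6)=-370, T(7)=893, T(8)=-2156, T(9)=5205, T(10)=-12566, T(11)=30337, T(12)=-73240, T(13)=176817, T(14)=-426874, T(15)=1030565, T(16)=-2488004, T(17)=6006573, T(18)=-14501150; answer -14501150
Stage 2: Y1 = -14501150; w = -20; remainder = value at the root: -1*(-20)^2 - 7*(-20)^1 - 7 = (-400) + (140) + (-7) = -267; answer -267

-267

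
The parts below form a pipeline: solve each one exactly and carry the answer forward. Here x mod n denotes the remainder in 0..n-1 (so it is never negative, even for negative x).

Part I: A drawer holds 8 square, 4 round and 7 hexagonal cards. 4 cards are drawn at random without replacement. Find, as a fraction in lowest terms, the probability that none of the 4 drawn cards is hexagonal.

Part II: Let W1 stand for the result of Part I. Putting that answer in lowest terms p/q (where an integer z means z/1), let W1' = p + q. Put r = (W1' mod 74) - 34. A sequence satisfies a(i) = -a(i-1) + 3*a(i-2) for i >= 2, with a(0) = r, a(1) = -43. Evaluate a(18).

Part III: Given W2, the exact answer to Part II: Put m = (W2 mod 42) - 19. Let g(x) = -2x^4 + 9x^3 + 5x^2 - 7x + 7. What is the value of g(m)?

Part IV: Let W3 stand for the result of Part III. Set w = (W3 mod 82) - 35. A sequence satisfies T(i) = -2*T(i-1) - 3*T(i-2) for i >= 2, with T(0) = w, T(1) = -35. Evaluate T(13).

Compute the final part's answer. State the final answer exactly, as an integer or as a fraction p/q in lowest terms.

-935

Part I: total draws C(19,4) = 3876; favorable C(12,4) = 495; P = 165/1292; answer 165/1292
Part II: W1 = 165/1292; threaded value p + q = 1457; r = 17; a(2) = -1*(-43) + 3*(17) = 94; iterating: a(2)=94, a(3)=-223, a(4)=505, a(5)=-1174, a(6)=2689, a(7)=-6211, a(8)=14278, a(9)=-32911, a(10)=75745, a(11)=-174478, a(12)=401713, a(13)=-925147, a(14)=2130286, a(15)=-4905727, a(16)=11296585, a(17)=-26013766, a(18)=59903521; answer 59903521
Part III: W2 = 59903521; m = -6; -2*(-6)^4 + 9*(-6)^3 + 5*(-6)^2 - 7*(-6)^1 + 7 = (-2592) + (-1944) + (180) + (42) + (7) = -4307; answer -4307
Part IV: W3 = -4307; w = 4; T(2) = -2*(-35) - 3*(4) = 58; iterating: T(2)=58, T(3)=-11, T(4)=-152, T(5)=337, T(6)=-218, T(7)=-575, T(8)=1804, T(9)=-1883, T(10)=-1646, T(11)=8941, T(12)=-12944, T(13)=-935; answer -935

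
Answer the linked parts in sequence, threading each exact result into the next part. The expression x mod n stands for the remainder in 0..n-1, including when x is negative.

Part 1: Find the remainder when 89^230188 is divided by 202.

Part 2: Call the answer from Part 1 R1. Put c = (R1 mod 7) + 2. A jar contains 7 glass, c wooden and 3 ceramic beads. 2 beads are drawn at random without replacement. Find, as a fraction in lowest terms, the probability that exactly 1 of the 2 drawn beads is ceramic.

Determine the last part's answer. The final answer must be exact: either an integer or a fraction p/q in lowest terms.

Part 1: squarings mod 202: 89^1=89, 89^2=43, 89^4=31, 89^8=153, 89^16=179, 89^32=125, 89^64=71, 89^128=193, 89^256=81, 89^512=97, 89^1024=117, 89^2048=155, 89^4096=189, 89^8192=169, 89^16384=79, 89^32768=181, 89^65536=37, 89^131072=157; 89^230188 = 89^4 * 89^8 * 89^32 * 89^256 * 89^512 * 89^32768 * 89^65536 * 89^131072 = 25 (mod 202); answer 25
Part 2: R1 = 25; c = 6; total draws C(16,2) = 120; favorable C(3,1)*C(13,1) = 39; P = 13/40; answer 13/40

13/40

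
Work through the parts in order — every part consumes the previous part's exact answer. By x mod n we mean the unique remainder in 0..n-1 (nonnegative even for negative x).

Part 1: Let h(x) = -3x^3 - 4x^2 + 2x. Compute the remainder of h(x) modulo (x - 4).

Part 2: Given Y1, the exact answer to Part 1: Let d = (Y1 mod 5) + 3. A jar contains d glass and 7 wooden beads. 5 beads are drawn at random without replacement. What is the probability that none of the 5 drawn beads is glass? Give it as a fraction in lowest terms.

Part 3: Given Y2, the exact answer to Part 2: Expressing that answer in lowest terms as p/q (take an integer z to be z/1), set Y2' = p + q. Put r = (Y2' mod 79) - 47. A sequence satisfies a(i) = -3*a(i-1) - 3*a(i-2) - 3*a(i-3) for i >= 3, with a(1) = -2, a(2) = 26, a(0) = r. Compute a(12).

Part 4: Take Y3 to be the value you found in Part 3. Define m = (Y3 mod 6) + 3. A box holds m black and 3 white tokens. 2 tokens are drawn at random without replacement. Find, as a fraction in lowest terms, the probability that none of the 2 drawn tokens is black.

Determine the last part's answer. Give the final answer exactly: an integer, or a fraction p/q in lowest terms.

Part 1: remainder = value at the root: -3*(4)^3 - 4*(4)^2 + 2*(4)^1 = (-192) + (-64) + (8) = -248; answer -248
Part 2: Y1 = -248; d = 5; total draws C(12,5) = 792; favorable C(7,5) = 21; P = 7/264; answer 7/264
Part 3: Y2 = 7/264; threaded value p + q = 271; r = -13; a(3) = -3*(26) - 3*(-2) - 3*(-13) = -33; iterating: a(3)=-33, a(4)=27, a(5)=-60, a(6)=198, a(7)=-495, a(8)=1071, a(9)=-2322, a(10)=5238, a(11)=-11961, a(12)=27135; answer 27135
Part 4: Y3 = 27135; m = 6; total draws C(9,2) = 36; favorable C(3,2) = 3; P = 1/12; answer 1/12

1/12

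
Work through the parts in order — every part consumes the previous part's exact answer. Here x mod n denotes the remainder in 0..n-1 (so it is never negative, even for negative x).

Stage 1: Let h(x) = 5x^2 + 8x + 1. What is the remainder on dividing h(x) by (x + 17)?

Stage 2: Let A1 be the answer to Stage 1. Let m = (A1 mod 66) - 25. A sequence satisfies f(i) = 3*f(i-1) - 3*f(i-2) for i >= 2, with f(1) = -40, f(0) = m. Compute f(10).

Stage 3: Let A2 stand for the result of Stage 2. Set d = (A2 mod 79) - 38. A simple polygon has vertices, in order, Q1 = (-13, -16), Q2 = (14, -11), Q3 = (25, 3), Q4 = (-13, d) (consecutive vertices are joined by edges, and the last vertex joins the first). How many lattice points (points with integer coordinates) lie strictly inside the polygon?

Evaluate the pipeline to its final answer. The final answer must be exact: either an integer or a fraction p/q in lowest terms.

845

Stage 1: remainder = value at the root: 5*(-17)^2 + 8*(-17)^1 + 1 = (1445) + (-136) + (1) = 1310; answer 1310
Stage 2: A1 = 1310; m = 31; f(2) = 3*(-40) - 3*(31) = -213; iterating: f(2)=-213, f(3)=-519, f(4)=-918, f(5)=-1197, f(6)=-837, f(7)=1080, f(8)=5751, f(9)=14013, f(10)=24786; answer 24786
Stage 3: A2 = 24786; d = 21; cross terms: (-13*-11 - 14*-16)=367, (14*3 - 25*-11)=317, (25*21 - -13*3)=564, (-13*-16 - -13*21)=481; twice the area = |1729| = 1729; area = 1729/2; boundary points = 1 + 1 + 2 + 37 = 41; strictly interior points = area - boundary/2 + 1 = 845; answer 845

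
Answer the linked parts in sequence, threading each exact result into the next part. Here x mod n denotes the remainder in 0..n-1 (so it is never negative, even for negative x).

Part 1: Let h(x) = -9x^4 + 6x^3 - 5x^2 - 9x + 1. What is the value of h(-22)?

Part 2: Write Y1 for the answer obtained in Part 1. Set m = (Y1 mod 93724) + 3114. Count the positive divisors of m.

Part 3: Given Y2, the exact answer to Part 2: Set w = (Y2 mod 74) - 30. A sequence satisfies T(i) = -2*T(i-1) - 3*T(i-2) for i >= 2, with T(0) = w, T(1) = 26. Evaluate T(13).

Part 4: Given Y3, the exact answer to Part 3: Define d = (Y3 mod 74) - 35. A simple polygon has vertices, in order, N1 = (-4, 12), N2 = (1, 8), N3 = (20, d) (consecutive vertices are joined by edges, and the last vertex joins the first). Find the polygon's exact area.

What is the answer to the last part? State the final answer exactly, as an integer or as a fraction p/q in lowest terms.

Part 1: -9*(-22)^4 + 6*(-22)^3 - 5*(-22)^2 - 9*(-22)^1 + 1 = (-2108304) + (-63888) + (-2420) + (198) + (1) = -2174413; answer -2174413
Part 2: Y1 = -2174413; m = 78077; 78077 = 163 * 479; number of divisors = (1+1) * (1+1) = 4; answer 4
Part 3: Y2 = 4; w = -26; T(2) = -2*(26) - 3*(-26) = 26; iterating: T(2)=26, T(3)=-130, T(4)=182, T(5)=26, T(6)=-598, T(7)=1118, T(8)=-442, T(9)=-2470, T(10)=6266, T(11)=-5122, T(12)=-8554, T(13)=32474; answer 32474
Part 4: Y3 = 32474; d = 27; cross terms: (-4*8 - 1*12)=-44, (1*27 - 20*8)=-133, (20*12 - -4*27)=348; twice the area = |171| = 171; area = 171/2; answer 171/2

171/2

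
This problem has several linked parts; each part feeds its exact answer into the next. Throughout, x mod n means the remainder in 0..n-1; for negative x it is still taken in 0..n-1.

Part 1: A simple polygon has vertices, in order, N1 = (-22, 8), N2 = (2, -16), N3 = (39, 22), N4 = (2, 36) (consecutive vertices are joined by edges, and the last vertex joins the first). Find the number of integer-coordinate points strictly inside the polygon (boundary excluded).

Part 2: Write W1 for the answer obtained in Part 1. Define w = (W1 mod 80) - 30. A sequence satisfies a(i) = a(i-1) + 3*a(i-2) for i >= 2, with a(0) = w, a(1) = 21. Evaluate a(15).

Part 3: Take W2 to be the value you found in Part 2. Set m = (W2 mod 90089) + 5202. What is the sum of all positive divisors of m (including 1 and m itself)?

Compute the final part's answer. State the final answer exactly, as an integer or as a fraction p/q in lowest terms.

52440

Part 1: cross terms: (-22*-16 - 2*8)=336, (2*22 - 39*-16)=668, (39*36 - 2*22)=1360, (2*8 - -22*36)=808; twice the area = |3172| = 3172; area = 1586; boundary points = 24 + 1 + 1 + 4 = 30; strictly interior points = area - boundary/2 + 1 = 1572; answer 1572
Part 2: W1 = 1572; w = 22; a(2) = 1*(21) + 3*(22) = 87; iterating: a(2)=87, a(3)=150, a(4)=411, a(5)=861, a(6)=2094, a(7)=4677, a(8)=10959, a(9)=24990, a(10)=57867, a(11)=132837, a(12)=306438, a(13)=704949, a(14)=1624263, a(15)=3739110; answer 3739110
Part 3: W2 = 3739110; m = 50663; 50663 = 29 * 1747; sigma = (1 + 29) * (1 + 1747) = 30 * 1748 = 52440; answer 52440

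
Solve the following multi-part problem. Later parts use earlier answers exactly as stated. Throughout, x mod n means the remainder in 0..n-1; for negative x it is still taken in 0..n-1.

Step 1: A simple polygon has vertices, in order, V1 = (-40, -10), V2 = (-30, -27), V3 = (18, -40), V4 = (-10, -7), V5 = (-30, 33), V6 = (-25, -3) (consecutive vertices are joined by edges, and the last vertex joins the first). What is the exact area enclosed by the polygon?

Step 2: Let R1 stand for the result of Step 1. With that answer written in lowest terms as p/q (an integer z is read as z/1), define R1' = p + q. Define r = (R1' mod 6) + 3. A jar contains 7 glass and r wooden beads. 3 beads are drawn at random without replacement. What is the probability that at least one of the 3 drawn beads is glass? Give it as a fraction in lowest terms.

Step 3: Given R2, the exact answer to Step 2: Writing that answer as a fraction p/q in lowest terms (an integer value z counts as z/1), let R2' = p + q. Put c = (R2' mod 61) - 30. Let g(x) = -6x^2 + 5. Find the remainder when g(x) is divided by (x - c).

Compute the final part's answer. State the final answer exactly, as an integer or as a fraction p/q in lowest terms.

Step 1: cross terms: (-40*-27 - -30*-10)=780, (-30*-40 - 18*-27)=1686, (18*-7 - -10*-40)=-526, (-10*33 - -30*-7)=-540, (-30*-3 - -25*33)=915, (-25*-10 - -40*-3)=130; twice the area = |2445| = 2445; area = 2445/2; answer 2445/2
Step 2: R1 = 2445/2; threaded value p + q = 2447; r = 8; total draws C(15,3) = 455; complement C(8,3) = 56; favorable 455 - 56 = 399; P = 57/65; answer 57/65
Step 3: R2 = 57/65; threaded value p + q = 122; c = -30; remainder = value at the root: -6*(-30)^2 + 5 = (-5400) + (5) = -5395; answer -5395

-5395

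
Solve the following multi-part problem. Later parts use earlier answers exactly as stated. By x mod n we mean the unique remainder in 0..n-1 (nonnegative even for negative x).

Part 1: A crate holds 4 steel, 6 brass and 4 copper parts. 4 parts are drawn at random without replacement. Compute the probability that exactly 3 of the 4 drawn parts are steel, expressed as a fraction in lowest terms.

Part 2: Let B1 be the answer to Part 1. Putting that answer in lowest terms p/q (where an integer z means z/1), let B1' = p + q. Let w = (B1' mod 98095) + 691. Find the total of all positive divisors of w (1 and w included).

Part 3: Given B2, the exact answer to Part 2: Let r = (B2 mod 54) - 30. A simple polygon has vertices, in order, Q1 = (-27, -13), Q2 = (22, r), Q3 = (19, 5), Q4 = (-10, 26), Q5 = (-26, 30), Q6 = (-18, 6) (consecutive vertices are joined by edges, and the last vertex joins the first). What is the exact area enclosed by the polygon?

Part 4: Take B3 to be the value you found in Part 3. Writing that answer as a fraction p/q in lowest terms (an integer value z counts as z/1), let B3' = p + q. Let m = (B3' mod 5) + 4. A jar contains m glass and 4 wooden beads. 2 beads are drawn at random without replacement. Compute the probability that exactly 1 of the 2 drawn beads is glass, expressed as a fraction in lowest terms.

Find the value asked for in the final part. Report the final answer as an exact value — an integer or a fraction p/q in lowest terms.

8/15

Part 1: total draws C(14,4) = 1001; favorable C(4,3)*C(10,1) = 40; P = 40/1001; answer 40/1001
Part 2: B1 = 40/1001; threaded value p + q = 1041; w = 1732; 1732 = 2^2 * 433; sigma = (1 + 2 + 4) * (1 + 433) = 7 * 434 = 3038; answer 3038
Part 3: B2 = 3038; r = -16; cross terms: (-27*-16 - 22*-13)=718, (22*5 - 19*-16)=414, (19*26 - -10*5)=544, (-10*30 - -26*26)=376, (-26*6 - -18*30)=384, (-18*-13 - -27*6)=396; twice the area = |2832| = 2832; area = 1416; answer 1416
Part 4: B3 = 1416; threaded value p + q = 1417; m = 6; total draws C(10,2) = 45; favorable C(6,1)*C(4,1) = 24; P = 8/15; answer 8/15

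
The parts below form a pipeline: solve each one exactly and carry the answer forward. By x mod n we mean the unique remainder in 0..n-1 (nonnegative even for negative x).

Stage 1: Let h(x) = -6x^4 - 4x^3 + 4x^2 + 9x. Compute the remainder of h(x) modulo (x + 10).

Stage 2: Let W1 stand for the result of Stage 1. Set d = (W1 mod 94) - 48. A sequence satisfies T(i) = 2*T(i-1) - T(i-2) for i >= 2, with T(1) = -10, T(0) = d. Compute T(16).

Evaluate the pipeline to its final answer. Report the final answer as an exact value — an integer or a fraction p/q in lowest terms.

Stage 1: remainder = value at the root: -6*(-10)^4 - 4*(-10)^3 + 4*(-10)^2 + 9*(-10)^1 = (-60000) + (4000) + (400) + (-90) = -55690; answer -55690
Stage 2: W1 = -55690; d = 4; T(2) = 2*(-10) - 1*(4) = -24; iterating: T(2)=-24, T(3)=-38, T(4)=-52, T(5)=-66, T(6)=-80, T(7)=-94, T(8)=-108, T(9)=-122, T(10)=-136, T(11)=-150, T(12)=-164, T(13)=-178, T(14)=-192, T(15)=-206, T(16)=-220; answer -220

-220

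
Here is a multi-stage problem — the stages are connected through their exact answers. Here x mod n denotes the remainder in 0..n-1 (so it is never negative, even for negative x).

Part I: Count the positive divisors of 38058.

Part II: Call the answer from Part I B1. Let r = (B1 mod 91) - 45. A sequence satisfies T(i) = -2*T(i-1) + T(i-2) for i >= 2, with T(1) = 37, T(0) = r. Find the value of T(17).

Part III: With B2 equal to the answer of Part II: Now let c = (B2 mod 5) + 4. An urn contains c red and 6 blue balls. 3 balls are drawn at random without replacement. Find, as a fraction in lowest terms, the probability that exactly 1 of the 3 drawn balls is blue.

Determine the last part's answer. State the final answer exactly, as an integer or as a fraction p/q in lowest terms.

Part I: 38058 = 2 * 3 * 6343; number of divisors = (1+1) * (1+1) * (1+1) = 8; answer 8
Part II: B1 = 8; r = -37; T(2) = -2*(37) + 1*(-37) = -111; iterating: T(2)=-111, T(3)=259, T(4)=-629, T(5)=1517, T(6)=-3663, T(7)=8843, T(8)=-21349, T(9)=51541, T(10)=-124431, T(11)=300403, T(12)=-725237, T(13)=1750877, T(14)=-4226991, T(15)=10204859, T(16)=-24636709, T(17)=59478277; answer 59478277
Part III: B2 = 59478277; c = 6; total draws C(12,3) = 220; favorable C(6,1)*C(6,2) = 90; P = 9/22; answer 9/22

9/22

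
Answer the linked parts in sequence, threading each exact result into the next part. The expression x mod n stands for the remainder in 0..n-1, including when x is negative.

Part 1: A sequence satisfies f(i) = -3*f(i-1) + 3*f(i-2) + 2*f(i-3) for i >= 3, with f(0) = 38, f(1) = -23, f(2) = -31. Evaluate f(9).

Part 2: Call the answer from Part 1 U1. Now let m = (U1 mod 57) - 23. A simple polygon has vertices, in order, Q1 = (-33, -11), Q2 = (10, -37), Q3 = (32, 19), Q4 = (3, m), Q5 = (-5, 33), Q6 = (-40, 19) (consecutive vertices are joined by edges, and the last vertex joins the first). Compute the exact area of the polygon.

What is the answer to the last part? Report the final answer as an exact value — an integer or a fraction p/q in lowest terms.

Part 1: f(3) = -3*(-31) + 3*(-23) + 2*(38) = 100; iterating: f(3)=100, f(4)=-439, f(5)=1555, f(6)=-5782, f(7)=21133, f(8)=-77635, f(9)=284740; answer 284740
Part 2: U1 = 284740; m = 2; cross terms: (-33*-37 - 10*-11)=1331, (10*19 - 32*-37)=1374, (32*2 - 3*19)=7, (3*33 - -5*2)=109, (-5*19 - -40*33)=1225, (-40*-11 - -33*19)=1067; twice the area = |5113| = 5113; area = 5113/2; answer 5113/2

5113/2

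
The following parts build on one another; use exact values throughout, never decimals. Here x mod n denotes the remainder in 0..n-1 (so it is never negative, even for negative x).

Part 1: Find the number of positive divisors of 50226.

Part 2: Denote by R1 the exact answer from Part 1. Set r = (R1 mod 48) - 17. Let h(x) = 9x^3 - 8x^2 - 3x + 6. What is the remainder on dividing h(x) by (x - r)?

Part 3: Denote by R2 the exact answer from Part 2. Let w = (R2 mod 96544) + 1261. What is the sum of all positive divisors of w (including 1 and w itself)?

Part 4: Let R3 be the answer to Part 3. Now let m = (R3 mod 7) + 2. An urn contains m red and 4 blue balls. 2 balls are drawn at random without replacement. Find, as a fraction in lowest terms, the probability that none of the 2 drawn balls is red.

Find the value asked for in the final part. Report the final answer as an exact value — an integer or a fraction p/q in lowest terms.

Part 1: 50226 = 2 * 3 * 11 * 761; number of divisors = (1+1) * (1+1) * (1+1) * (1+1) = 16; answer 16
Part 2: R1 = 16; r = -1; remainder = value at the root: 9*(-1)^3 - 8*(-1)^2 - 3*(-1)^1 + 6 = (-9) + (-8) + (3) + (6) = -8; answer -8
Part 3: R2 = -8; w = 97797; 97797 = 3 * 7 * 4657; sigma = (1 + 3) * (1 + 7) * (1 + 4657) = 4 * 8 * 4658 = 149056; answer 149056
Part 4: R3 = 149056; m = 7; total draws C(11,2) = 55; favorable C(4,2) = 6; P = 6/55; answer 6/55

6/55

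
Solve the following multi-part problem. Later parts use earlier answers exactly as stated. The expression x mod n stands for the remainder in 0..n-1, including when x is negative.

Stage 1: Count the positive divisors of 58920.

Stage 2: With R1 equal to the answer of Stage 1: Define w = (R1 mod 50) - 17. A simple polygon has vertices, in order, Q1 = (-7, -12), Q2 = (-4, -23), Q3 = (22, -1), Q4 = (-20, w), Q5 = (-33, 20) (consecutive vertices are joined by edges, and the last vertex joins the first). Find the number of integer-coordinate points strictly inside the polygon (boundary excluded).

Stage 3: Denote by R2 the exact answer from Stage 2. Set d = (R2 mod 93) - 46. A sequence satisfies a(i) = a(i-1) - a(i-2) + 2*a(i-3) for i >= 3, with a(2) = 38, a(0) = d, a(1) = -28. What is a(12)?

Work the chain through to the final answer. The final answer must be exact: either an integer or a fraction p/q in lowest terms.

-152

Stage 1: 58920 = 2^3 * 3 * 5 * 491; number of divisors = (3+1) * (1+1) * (1+1) * (1+1) = 32; answer 32
Stage 2: R1 = 32; w = 15; cross terms: (-7*-23 - -4*-12)=113, (-4*-1 - 22*-23)=510, (22*15 - -20*-1)=310, (-20*20 - -33*15)=95, (-33*-12 - -7*20)=536; twice the area = |1564| = 1564; area = 782; boundary points = 1 + 2 + 2 + 1 + 2 = 8; strictly interior points = area - boundary/2 + 1 = 779; answer 779
Stage 3: R2 = 779; d = -11; a(3) = 1*(38) - 1*(-28) + 2*(-11) = 44; iterating: a(3)=44, a(4)=-50, a(5)=-18, a(6)=120, a(7)=38, a(8)=-118, a(9)=84, a(10)=278, a(11)=-42, a(12)=-152; answer -152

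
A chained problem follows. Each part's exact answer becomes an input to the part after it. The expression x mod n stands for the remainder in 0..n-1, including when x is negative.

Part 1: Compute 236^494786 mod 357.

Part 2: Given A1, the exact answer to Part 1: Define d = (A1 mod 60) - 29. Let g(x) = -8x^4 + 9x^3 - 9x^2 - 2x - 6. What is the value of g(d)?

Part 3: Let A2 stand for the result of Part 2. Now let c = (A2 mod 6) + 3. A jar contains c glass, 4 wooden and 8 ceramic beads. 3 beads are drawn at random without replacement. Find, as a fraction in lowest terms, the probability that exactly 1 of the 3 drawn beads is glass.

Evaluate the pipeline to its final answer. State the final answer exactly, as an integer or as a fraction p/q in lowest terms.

Part 1: squarings mod 357: 236^1=236, 236^2=4, 236^4=16, 236^8=256, 236^16=205, 236^32=256, 236^64=205, 236^128=256, 236^256=205, 236^512=256, 236^1024=205, 236^2048=256, 236^4096=205, 236^8192=256, 236^16384=205, 236^32768=256, 236^65536=205, 236^131072=256, 236^262144=205; 236^494786 = 236^2 * 236^64 * 236^128 * 236^1024 * 236^2048 * 236^32768 * 236^65536 * 236^131072 * 236^262144 = 4 (mod 357); answer 4
Part 2: A1 = 4; d = -25; -8*(-25)^4 + 9*(-25)^3 - 9*(-25)^2 - 2*(-25)^1 - 6 = (-3125000) + (-140625) + (-5625) + (50) + (-6) = -3271206; answer -3271206
Part 3: A2 = -3271206; c = 3; total draws C(15,3) = 455; favorable C(3,1)*C(12,2) = 198; P = 198/455; answer 198/455

198/455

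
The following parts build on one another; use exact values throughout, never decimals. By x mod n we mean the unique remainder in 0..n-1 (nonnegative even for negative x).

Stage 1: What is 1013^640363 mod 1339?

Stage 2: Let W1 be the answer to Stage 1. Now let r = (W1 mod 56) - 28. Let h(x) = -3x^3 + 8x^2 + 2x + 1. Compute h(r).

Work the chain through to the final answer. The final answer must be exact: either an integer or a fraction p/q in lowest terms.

925

Stage 1: squarings mod 1339: 1013^1=1013, 1013^2=495, 1013^4=1327, 1013^8=144, 1013^16=651, 1013^32=677, 1013^64=391, 1013^128=235, 1013^256=326, 1013^512=495, 1013^1024=1327, 1013^2048=144, 1013^4096=651, 1013^8192=677, 1013^16384=391, 1013^32768=235, 1013^65536=326, 1013^131072=495, 1013^262144=1327, 1013^524288=144; 1013^640363 = 1013^1 * 1013^2 * 1013^8 * 1013^32 * 1013^64 * 1013^256 * 1013^1024 * 1013^16384 * 1013^32768 * 1013^65536 * 1013^524288 = 246 (mod 1339); answer 246
Stage 2: W1 = 246; r = -6; -3*(-6)^3 + 8*(-6)^2 + 2*(-6)^1 + 1 = (648) + (288) + (-12) + (1) = 925; answer 925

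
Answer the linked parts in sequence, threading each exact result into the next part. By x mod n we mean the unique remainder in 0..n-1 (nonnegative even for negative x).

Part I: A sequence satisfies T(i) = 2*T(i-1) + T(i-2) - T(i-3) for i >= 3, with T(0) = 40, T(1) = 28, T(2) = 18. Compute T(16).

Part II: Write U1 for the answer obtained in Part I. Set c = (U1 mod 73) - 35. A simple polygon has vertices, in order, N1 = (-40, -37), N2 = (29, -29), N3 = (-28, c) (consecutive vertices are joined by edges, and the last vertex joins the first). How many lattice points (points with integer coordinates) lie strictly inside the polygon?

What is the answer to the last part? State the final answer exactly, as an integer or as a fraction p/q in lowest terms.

1188

Part I: T(3) = 2*(18) + 1*(28) - 1*(40) = 24; iterating: T(3)=24, T(4)=38, T(5)=82, T(6)=178, T(7)=400, T(8)=896, T(9)=2014, T(10)=4524, T(11)=10166, T(12)=22842, T(13)=51326, T(14)=115328, T(15)=259140, T(16)=582282; answer 582282
Part II: U1 = 582282; c = -1; cross terms: (-40*-29 - 29*-37)=2233, (29*-1 - -28*-29)=-841, (-28*-37 - -40*-1)=996; twice the area = |2388| = 2388; area = 1194; boundary points = 1 + 1 + 12 = 14; strictly interior points = area - boundary/2 + 1 = 1188; answer 1188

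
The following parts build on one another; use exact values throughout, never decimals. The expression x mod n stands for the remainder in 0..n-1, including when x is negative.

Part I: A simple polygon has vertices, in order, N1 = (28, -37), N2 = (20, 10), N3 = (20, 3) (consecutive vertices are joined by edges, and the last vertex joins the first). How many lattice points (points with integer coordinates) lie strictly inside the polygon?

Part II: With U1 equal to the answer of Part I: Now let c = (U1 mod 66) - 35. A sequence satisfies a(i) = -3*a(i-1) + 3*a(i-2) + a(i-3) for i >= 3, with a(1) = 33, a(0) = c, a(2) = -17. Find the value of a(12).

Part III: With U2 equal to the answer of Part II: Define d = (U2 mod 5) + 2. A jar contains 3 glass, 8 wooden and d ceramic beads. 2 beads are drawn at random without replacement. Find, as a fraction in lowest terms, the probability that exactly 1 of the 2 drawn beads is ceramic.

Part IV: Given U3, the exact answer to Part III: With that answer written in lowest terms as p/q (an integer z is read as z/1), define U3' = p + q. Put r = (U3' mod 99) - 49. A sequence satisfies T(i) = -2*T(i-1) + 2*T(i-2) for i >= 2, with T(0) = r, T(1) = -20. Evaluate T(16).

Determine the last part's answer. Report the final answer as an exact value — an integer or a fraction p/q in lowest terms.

Part I: cross terms: (28*10 - 20*-37)=1020, (20*3 - 20*10)=-140, (20*-37 - 28*3)=-824; twice the area = |56| = 56; area = 28; boundary points = 1 + 7 + 8 = 16; strictly interior points = area - boundary/2 + 1 = 21; answer 21
Part II: U1 = 21; c = -14; a(3) = -3*(-17) + 3*(33) + 1*(-14) = 136; iterating: a(3)=136, a(4)=-426, a(5)=1669, a(6)=-6149, a(7)=23028, a(8)=-85862, a(9)=320521, a(10)=-1196121, a(11)=4464064, a(12)=-16660034; answer -16660034
Part III: U2 = -16660034; d = 3; total draws C(14,2) = 91; favorable C(3,1)*C(11,1) = 33; P = 33/91; answer 33/91
Part IV: U3 = 33/91; threaded value p + q = 124; r = -24; T(2) = -2*(-20) + 2*(-24) = -8; iterating: T(2)=-8, T(3)=-24, T(4)=32, T(5)=-112, T(6)=288, T(7)=-800, T(8)=2176, T(9)=-5952, T(10)=16256, T(11)=-44416, T(12)=121344, T(13)=-331520, T(14)=905728, T(15)=-2474496, T(16)=6760448; answer 6760448

6760448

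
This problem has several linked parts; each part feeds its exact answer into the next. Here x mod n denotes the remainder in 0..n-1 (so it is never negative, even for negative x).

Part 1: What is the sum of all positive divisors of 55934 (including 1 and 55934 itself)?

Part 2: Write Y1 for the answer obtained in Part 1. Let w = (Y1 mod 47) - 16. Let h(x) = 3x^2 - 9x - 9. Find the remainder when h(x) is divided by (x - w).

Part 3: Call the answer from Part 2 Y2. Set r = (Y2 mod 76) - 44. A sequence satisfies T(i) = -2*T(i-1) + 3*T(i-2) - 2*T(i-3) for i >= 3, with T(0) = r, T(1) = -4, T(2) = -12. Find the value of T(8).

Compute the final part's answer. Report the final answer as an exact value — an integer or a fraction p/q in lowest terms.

Part 1: 55934 = 2 * 27967; sigma = (1 + 2) * (1 + 27967) = 3 * 27968 = 83904; answer 83904
Part 2: Y1 = 83904; w = -7; remainder = value at the root: 3*(-7)^2 - 9*(-7)^1 - 9 = (147) + (63) + (-9) = 201; answer 201
Part 3: Y2 = 201; r = 5; T(3) = -2*(-12) + 3*(-4) - 2*(5) = 2; iterating: T(3)=2, T(4)=-32, T(5)=94, T(6)=-288, T(7)=922, T(8)=-2896; answer -2896

-2896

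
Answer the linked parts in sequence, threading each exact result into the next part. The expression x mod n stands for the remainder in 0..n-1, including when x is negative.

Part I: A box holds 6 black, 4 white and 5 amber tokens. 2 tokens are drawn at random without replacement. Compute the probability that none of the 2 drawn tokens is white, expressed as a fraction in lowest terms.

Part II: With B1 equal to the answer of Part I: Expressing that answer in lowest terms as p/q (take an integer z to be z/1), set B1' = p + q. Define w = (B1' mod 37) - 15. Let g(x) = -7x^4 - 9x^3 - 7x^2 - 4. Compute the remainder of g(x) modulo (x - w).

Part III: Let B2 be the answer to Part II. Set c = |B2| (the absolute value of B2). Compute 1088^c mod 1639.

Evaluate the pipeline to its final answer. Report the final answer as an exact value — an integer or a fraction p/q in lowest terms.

Part I: total draws C(15,2) = 105; favorable C(11,2) = 55; P = 11/21; answer 11/21
Part II: B1 = 11/21; threaded value p + q = 32; w = 17; remainder = value at the root: -7*(17)^4 - 9*(17)^3 - 7*(17)^2 - 4 = (-584647) + (-44217) + (-2023) + (-4) = -630891; answer -630891
Part III: B2 = -630891; c = 630891; squarings mod 1639: 1088^1=1088, 1088^2=386, 1088^4=1486, 1088^8=463, 1088^16=1299, 1088^32=870, 1088^64=1321, 1088^128=1145, 1088^256=1464, 1088^512=1123, 1088^1024=738, 1088^2048=496, 1088^4096=166, 1088^8192=1332, 1088^16384=826, 1088^32768=452, 1088^65536=1068, 1088^131072=1519, 1088^262144=1288, 1088^524288=276; 1088^630891 = 1088^1 * 1088^2 * 1088^8 * 1088^32 * 1088^64 * 1088^8192 * 1088^32768 * 1088^65536 * 1088^524288 = 153 (mod 1639); answer 153

153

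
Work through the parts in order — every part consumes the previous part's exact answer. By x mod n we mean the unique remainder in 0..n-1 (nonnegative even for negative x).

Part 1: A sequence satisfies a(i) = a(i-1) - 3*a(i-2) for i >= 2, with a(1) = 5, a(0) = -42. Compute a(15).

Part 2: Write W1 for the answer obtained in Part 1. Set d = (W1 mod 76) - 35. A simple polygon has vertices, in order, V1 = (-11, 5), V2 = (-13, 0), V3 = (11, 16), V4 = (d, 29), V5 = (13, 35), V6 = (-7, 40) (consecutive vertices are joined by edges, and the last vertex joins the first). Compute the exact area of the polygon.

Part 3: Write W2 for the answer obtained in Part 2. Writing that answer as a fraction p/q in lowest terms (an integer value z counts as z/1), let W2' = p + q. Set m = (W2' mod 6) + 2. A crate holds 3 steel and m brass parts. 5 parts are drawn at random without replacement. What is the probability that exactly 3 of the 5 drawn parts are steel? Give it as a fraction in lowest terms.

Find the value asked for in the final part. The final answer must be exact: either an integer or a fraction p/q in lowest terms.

Part 1: a(2) = 1*(5) - 3*(-42) = 131; iterating: a(2)=131, a(3)=116, a(4)=-277, a(5)=-625, a(6)=206, a(7)=2081, a(8)=1463, a(9)=-4780, a(10)=-9169, a(11)=5171, a(12)=32678, a(13)=17165, a(14)=-80869, a(15)=-132364; answer -132364
Part 2: W1 = -132364; d = -7; cross terms: (-11*0 - -13*5)=65, (-13*16 - 11*0)=-208, (11*29 - -7*16)=431, (-7*35 - 13*29)=-622, (13*40 - -7*35)=765, (-7*5 - -11*40)=405; twice the area = |836| = 836; area = 418; answer 418
Part 3: W2 = 418; threaded value p + q = 419; m = 7; total draws C(10,5) = 252; favorable C(3,3)*C(7,2) = 21; P = 1/12; answer 1/12

1/12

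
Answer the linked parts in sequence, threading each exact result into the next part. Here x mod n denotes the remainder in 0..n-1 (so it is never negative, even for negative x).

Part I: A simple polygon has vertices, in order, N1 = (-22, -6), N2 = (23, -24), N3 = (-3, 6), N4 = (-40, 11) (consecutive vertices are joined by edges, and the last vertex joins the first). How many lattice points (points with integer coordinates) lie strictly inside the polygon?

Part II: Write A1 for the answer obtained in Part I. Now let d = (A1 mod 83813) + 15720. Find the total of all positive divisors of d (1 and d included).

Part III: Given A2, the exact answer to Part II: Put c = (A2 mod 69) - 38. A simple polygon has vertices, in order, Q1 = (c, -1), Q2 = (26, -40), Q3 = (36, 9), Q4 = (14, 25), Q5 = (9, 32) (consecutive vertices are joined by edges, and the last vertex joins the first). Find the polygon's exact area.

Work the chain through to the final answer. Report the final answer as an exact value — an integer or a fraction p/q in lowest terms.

Part I: cross terms: (-22*-24 - 23*-6)=666, (23*6 - -3*-24)=66, (-3*11 - -40*6)=207, (-40*-6 - -22*11)=482; twice the area = |1421| = 1421; area = 1421/2; boundary points = 9 + 2 + 1 + 1 = 13; strictly interior points = area - boundary/2 + 1 = 705; answer 705
Part II: A1 = 705; d = 16425; 16425 = 3^2 * 5^2 * 73; sigma = (1 + 3 + 9) * (1 + 5 + 25) * (1 + 73) = 13 * 31 * 74 = 29822; answer 29822
Part III: A2 = 29822; c = -24; cross terms: (-24*-40 - 26*-1)=986, (26*9 - 36*-40)=1674, (36*25 - 14*9)=774, (14*32 - 9*25)=223, (9*-1 - -24*32)=759; twice the area = |4416| = 4416; area = 2208; answer 2208

2208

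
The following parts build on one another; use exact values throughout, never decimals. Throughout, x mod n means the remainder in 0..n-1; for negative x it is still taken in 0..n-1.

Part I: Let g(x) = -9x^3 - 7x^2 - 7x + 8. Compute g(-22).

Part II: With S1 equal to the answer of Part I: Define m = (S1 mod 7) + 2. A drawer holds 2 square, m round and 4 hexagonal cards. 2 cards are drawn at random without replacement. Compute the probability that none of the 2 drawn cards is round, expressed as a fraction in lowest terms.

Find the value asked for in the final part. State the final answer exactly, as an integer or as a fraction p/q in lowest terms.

Part I: -9*(-22)^3 - 7*(-22)^2 - 7*(-22)^1 + 8 = (95832) + (-3388) + (154) + (8) = 92606; answer 92606
Part II: S1 = 92606; m = 5; total draws C(11,2) = 55; favorable C(6,2) = 15; P = 3/11; answer 3/11

3/11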